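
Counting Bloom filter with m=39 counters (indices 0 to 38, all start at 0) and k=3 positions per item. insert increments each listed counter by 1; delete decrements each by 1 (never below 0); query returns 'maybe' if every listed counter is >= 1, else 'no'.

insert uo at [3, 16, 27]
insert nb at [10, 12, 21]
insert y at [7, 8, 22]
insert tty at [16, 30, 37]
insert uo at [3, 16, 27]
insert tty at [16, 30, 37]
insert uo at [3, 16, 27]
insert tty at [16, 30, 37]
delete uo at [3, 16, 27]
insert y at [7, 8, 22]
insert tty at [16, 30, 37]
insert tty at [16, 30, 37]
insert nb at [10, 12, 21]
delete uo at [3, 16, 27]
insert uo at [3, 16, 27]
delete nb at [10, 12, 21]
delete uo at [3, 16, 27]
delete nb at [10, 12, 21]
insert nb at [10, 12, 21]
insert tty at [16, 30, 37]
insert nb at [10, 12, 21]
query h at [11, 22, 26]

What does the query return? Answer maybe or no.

Answer: no

Derivation:
Step 1: insert uo at [3, 16, 27] -> counters=[0,0,0,1,0,0,0,0,0,0,0,0,0,0,0,0,1,0,0,0,0,0,0,0,0,0,0,1,0,0,0,0,0,0,0,0,0,0,0]
Step 2: insert nb at [10, 12, 21] -> counters=[0,0,0,1,0,0,0,0,0,0,1,0,1,0,0,0,1,0,0,0,0,1,0,0,0,0,0,1,0,0,0,0,0,0,0,0,0,0,0]
Step 3: insert y at [7, 8, 22] -> counters=[0,0,0,1,0,0,0,1,1,0,1,0,1,0,0,0,1,0,0,0,0,1,1,0,0,0,0,1,0,0,0,0,0,0,0,0,0,0,0]
Step 4: insert tty at [16, 30, 37] -> counters=[0,0,0,1,0,0,0,1,1,0,1,0,1,0,0,0,2,0,0,0,0,1,1,0,0,0,0,1,0,0,1,0,0,0,0,0,0,1,0]
Step 5: insert uo at [3, 16, 27] -> counters=[0,0,0,2,0,0,0,1,1,0,1,0,1,0,0,0,3,0,0,0,0,1,1,0,0,0,0,2,0,0,1,0,0,0,0,0,0,1,0]
Step 6: insert tty at [16, 30, 37] -> counters=[0,0,0,2,0,0,0,1,1,0,1,0,1,0,0,0,4,0,0,0,0,1,1,0,0,0,0,2,0,0,2,0,0,0,0,0,0,2,0]
Step 7: insert uo at [3, 16, 27] -> counters=[0,0,0,3,0,0,0,1,1,0,1,0,1,0,0,0,5,0,0,0,0,1,1,0,0,0,0,3,0,0,2,0,0,0,0,0,0,2,0]
Step 8: insert tty at [16, 30, 37] -> counters=[0,0,0,3,0,0,0,1,1,0,1,0,1,0,0,0,6,0,0,0,0,1,1,0,0,0,0,3,0,0,3,0,0,0,0,0,0,3,0]
Step 9: delete uo at [3, 16, 27] -> counters=[0,0,0,2,0,0,0,1,1,0,1,0,1,0,0,0,5,0,0,0,0,1,1,0,0,0,0,2,0,0,3,0,0,0,0,0,0,3,0]
Step 10: insert y at [7, 8, 22] -> counters=[0,0,0,2,0,0,0,2,2,0,1,0,1,0,0,0,5,0,0,0,0,1,2,0,0,0,0,2,0,0,3,0,0,0,0,0,0,3,0]
Step 11: insert tty at [16, 30, 37] -> counters=[0,0,0,2,0,0,0,2,2,0,1,0,1,0,0,0,6,0,0,0,0,1,2,0,0,0,0,2,0,0,4,0,0,0,0,0,0,4,0]
Step 12: insert tty at [16, 30, 37] -> counters=[0,0,0,2,0,0,0,2,2,0,1,0,1,0,0,0,7,0,0,0,0,1,2,0,0,0,0,2,0,0,5,0,0,0,0,0,0,5,0]
Step 13: insert nb at [10, 12, 21] -> counters=[0,0,0,2,0,0,0,2,2,0,2,0,2,0,0,0,7,0,0,0,0,2,2,0,0,0,0,2,0,0,5,0,0,0,0,0,0,5,0]
Step 14: delete uo at [3, 16, 27] -> counters=[0,0,0,1,0,0,0,2,2,0,2,0,2,0,0,0,6,0,0,0,0,2,2,0,0,0,0,1,0,0,5,0,0,0,0,0,0,5,0]
Step 15: insert uo at [3, 16, 27] -> counters=[0,0,0,2,0,0,0,2,2,0,2,0,2,0,0,0,7,0,0,0,0,2,2,0,0,0,0,2,0,0,5,0,0,0,0,0,0,5,0]
Step 16: delete nb at [10, 12, 21] -> counters=[0,0,0,2,0,0,0,2,2,0,1,0,1,0,0,0,7,0,0,0,0,1,2,0,0,0,0,2,0,0,5,0,0,0,0,0,0,5,0]
Step 17: delete uo at [3, 16, 27] -> counters=[0,0,0,1,0,0,0,2,2,0,1,0,1,0,0,0,6,0,0,0,0,1,2,0,0,0,0,1,0,0,5,0,0,0,0,0,0,5,0]
Step 18: delete nb at [10, 12, 21] -> counters=[0,0,0,1,0,0,0,2,2,0,0,0,0,0,0,0,6,0,0,0,0,0,2,0,0,0,0,1,0,0,5,0,0,0,0,0,0,5,0]
Step 19: insert nb at [10, 12, 21] -> counters=[0,0,0,1,0,0,0,2,2,0,1,0,1,0,0,0,6,0,0,0,0,1,2,0,0,0,0,1,0,0,5,0,0,0,0,0,0,5,0]
Step 20: insert tty at [16, 30, 37] -> counters=[0,0,0,1,0,0,0,2,2,0,1,0,1,0,0,0,7,0,0,0,0,1,2,0,0,0,0,1,0,0,6,0,0,0,0,0,0,6,0]
Step 21: insert nb at [10, 12, 21] -> counters=[0,0,0,1,0,0,0,2,2,0,2,0,2,0,0,0,7,0,0,0,0,2,2,0,0,0,0,1,0,0,6,0,0,0,0,0,0,6,0]
Query h: check counters[11]=0 counters[22]=2 counters[26]=0 -> no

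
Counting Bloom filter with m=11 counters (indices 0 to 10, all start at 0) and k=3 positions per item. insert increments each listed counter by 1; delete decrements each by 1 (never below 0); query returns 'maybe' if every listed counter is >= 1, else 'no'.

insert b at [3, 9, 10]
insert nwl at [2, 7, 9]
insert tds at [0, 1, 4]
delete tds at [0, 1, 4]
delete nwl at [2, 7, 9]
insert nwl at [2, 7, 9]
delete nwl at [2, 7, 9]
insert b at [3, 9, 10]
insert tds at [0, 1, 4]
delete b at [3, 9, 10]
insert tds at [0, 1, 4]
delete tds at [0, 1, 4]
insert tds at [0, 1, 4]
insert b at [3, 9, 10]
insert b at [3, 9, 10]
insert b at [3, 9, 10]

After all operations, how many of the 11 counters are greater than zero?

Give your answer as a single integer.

Step 1: insert b at [3, 9, 10] -> counters=[0,0,0,1,0,0,0,0,0,1,1]
Step 2: insert nwl at [2, 7, 9] -> counters=[0,0,1,1,0,0,0,1,0,2,1]
Step 3: insert tds at [0, 1, 4] -> counters=[1,1,1,1,1,0,0,1,0,2,1]
Step 4: delete tds at [0, 1, 4] -> counters=[0,0,1,1,0,0,0,1,0,2,1]
Step 5: delete nwl at [2, 7, 9] -> counters=[0,0,0,1,0,0,0,0,0,1,1]
Step 6: insert nwl at [2, 7, 9] -> counters=[0,0,1,1,0,0,0,1,0,2,1]
Step 7: delete nwl at [2, 7, 9] -> counters=[0,0,0,1,0,0,0,0,0,1,1]
Step 8: insert b at [3, 9, 10] -> counters=[0,0,0,2,0,0,0,0,0,2,2]
Step 9: insert tds at [0, 1, 4] -> counters=[1,1,0,2,1,0,0,0,0,2,2]
Step 10: delete b at [3, 9, 10] -> counters=[1,1,0,1,1,0,0,0,0,1,1]
Step 11: insert tds at [0, 1, 4] -> counters=[2,2,0,1,2,0,0,0,0,1,1]
Step 12: delete tds at [0, 1, 4] -> counters=[1,1,0,1,1,0,0,0,0,1,1]
Step 13: insert tds at [0, 1, 4] -> counters=[2,2,0,1,2,0,0,0,0,1,1]
Step 14: insert b at [3, 9, 10] -> counters=[2,2,0,2,2,0,0,0,0,2,2]
Step 15: insert b at [3, 9, 10] -> counters=[2,2,0,3,2,0,0,0,0,3,3]
Step 16: insert b at [3, 9, 10] -> counters=[2,2,0,4,2,0,0,0,0,4,4]
Final counters=[2,2,0,4,2,0,0,0,0,4,4] -> 6 nonzero

Answer: 6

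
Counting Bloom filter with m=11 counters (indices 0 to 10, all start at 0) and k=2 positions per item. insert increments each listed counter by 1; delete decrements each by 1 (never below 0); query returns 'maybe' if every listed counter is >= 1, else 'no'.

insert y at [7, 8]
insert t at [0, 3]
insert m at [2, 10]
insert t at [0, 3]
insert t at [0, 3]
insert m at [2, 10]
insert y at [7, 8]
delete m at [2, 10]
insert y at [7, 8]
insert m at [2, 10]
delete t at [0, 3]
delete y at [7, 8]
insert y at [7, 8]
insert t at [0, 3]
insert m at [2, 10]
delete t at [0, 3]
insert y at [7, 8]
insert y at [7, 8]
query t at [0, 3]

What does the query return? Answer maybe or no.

Step 1: insert y at [7, 8] -> counters=[0,0,0,0,0,0,0,1,1,0,0]
Step 2: insert t at [0, 3] -> counters=[1,0,0,1,0,0,0,1,1,0,0]
Step 3: insert m at [2, 10] -> counters=[1,0,1,1,0,0,0,1,1,0,1]
Step 4: insert t at [0, 3] -> counters=[2,0,1,2,0,0,0,1,1,0,1]
Step 5: insert t at [0, 3] -> counters=[3,0,1,3,0,0,0,1,1,0,1]
Step 6: insert m at [2, 10] -> counters=[3,0,2,3,0,0,0,1,1,0,2]
Step 7: insert y at [7, 8] -> counters=[3,0,2,3,0,0,0,2,2,0,2]
Step 8: delete m at [2, 10] -> counters=[3,0,1,3,0,0,0,2,2,0,1]
Step 9: insert y at [7, 8] -> counters=[3,0,1,3,0,0,0,3,3,0,1]
Step 10: insert m at [2, 10] -> counters=[3,0,2,3,0,0,0,3,3,0,2]
Step 11: delete t at [0, 3] -> counters=[2,0,2,2,0,0,0,3,3,0,2]
Step 12: delete y at [7, 8] -> counters=[2,0,2,2,0,0,0,2,2,0,2]
Step 13: insert y at [7, 8] -> counters=[2,0,2,2,0,0,0,3,3,0,2]
Step 14: insert t at [0, 3] -> counters=[3,0,2,3,0,0,0,3,3,0,2]
Step 15: insert m at [2, 10] -> counters=[3,0,3,3,0,0,0,3,3,0,3]
Step 16: delete t at [0, 3] -> counters=[2,0,3,2,0,0,0,3,3,0,3]
Step 17: insert y at [7, 8] -> counters=[2,0,3,2,0,0,0,4,4,0,3]
Step 18: insert y at [7, 8] -> counters=[2,0,3,2,0,0,0,5,5,0,3]
Query t: check counters[0]=2 counters[3]=2 -> maybe

Answer: maybe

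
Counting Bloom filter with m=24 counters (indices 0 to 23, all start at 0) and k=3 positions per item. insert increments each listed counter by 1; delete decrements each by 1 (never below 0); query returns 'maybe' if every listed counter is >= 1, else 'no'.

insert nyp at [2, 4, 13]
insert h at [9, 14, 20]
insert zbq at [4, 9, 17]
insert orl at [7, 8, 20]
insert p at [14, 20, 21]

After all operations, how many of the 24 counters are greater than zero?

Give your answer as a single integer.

Answer: 10

Derivation:
Step 1: insert nyp at [2, 4, 13] -> counters=[0,0,1,0,1,0,0,0,0,0,0,0,0,1,0,0,0,0,0,0,0,0,0,0]
Step 2: insert h at [9, 14, 20] -> counters=[0,0,1,0,1,0,0,0,0,1,0,0,0,1,1,0,0,0,0,0,1,0,0,0]
Step 3: insert zbq at [4, 9, 17] -> counters=[0,0,1,0,2,0,0,0,0,2,0,0,0,1,1,0,0,1,0,0,1,0,0,0]
Step 4: insert orl at [7, 8, 20] -> counters=[0,0,1,0,2,0,0,1,1,2,0,0,0,1,1,0,0,1,0,0,2,0,0,0]
Step 5: insert p at [14, 20, 21] -> counters=[0,0,1,0,2,0,0,1,1,2,0,0,0,1,2,0,0,1,0,0,3,1,0,0]
Final counters=[0,0,1,0,2,0,0,1,1,2,0,0,0,1,2,0,0,1,0,0,3,1,0,0] -> 10 nonzero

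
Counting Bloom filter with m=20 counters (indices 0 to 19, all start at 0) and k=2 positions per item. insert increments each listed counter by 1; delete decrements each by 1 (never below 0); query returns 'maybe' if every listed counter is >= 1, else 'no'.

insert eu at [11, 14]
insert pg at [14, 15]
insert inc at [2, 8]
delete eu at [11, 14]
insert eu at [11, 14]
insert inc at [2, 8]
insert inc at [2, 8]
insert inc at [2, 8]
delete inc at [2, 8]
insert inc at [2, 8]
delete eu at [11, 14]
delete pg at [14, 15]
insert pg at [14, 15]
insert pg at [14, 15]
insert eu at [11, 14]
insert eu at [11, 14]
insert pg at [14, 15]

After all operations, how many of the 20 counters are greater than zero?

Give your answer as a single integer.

Step 1: insert eu at [11, 14] -> counters=[0,0,0,0,0,0,0,0,0,0,0,1,0,0,1,0,0,0,0,0]
Step 2: insert pg at [14, 15] -> counters=[0,0,0,0,0,0,0,0,0,0,0,1,0,0,2,1,0,0,0,0]
Step 3: insert inc at [2, 8] -> counters=[0,0,1,0,0,0,0,0,1,0,0,1,0,0,2,1,0,0,0,0]
Step 4: delete eu at [11, 14] -> counters=[0,0,1,0,0,0,0,0,1,0,0,0,0,0,1,1,0,0,0,0]
Step 5: insert eu at [11, 14] -> counters=[0,0,1,0,0,0,0,0,1,0,0,1,0,0,2,1,0,0,0,0]
Step 6: insert inc at [2, 8] -> counters=[0,0,2,0,0,0,0,0,2,0,0,1,0,0,2,1,0,0,0,0]
Step 7: insert inc at [2, 8] -> counters=[0,0,3,0,0,0,0,0,3,0,0,1,0,0,2,1,0,0,0,0]
Step 8: insert inc at [2, 8] -> counters=[0,0,4,0,0,0,0,0,4,0,0,1,0,0,2,1,0,0,0,0]
Step 9: delete inc at [2, 8] -> counters=[0,0,3,0,0,0,0,0,3,0,0,1,0,0,2,1,0,0,0,0]
Step 10: insert inc at [2, 8] -> counters=[0,0,4,0,0,0,0,0,4,0,0,1,0,0,2,1,0,0,0,0]
Step 11: delete eu at [11, 14] -> counters=[0,0,4,0,0,0,0,0,4,0,0,0,0,0,1,1,0,0,0,0]
Step 12: delete pg at [14, 15] -> counters=[0,0,4,0,0,0,0,0,4,0,0,0,0,0,0,0,0,0,0,0]
Step 13: insert pg at [14, 15] -> counters=[0,0,4,0,0,0,0,0,4,0,0,0,0,0,1,1,0,0,0,0]
Step 14: insert pg at [14, 15] -> counters=[0,0,4,0,0,0,0,0,4,0,0,0,0,0,2,2,0,0,0,0]
Step 15: insert eu at [11, 14] -> counters=[0,0,4,0,0,0,0,0,4,0,0,1,0,0,3,2,0,0,0,0]
Step 16: insert eu at [11, 14] -> counters=[0,0,4,0,0,0,0,0,4,0,0,2,0,0,4,2,0,0,0,0]
Step 17: insert pg at [14, 15] -> counters=[0,0,4,0,0,0,0,0,4,0,0,2,0,0,5,3,0,0,0,0]
Final counters=[0,0,4,0,0,0,0,0,4,0,0,2,0,0,5,3,0,0,0,0] -> 5 nonzero

Answer: 5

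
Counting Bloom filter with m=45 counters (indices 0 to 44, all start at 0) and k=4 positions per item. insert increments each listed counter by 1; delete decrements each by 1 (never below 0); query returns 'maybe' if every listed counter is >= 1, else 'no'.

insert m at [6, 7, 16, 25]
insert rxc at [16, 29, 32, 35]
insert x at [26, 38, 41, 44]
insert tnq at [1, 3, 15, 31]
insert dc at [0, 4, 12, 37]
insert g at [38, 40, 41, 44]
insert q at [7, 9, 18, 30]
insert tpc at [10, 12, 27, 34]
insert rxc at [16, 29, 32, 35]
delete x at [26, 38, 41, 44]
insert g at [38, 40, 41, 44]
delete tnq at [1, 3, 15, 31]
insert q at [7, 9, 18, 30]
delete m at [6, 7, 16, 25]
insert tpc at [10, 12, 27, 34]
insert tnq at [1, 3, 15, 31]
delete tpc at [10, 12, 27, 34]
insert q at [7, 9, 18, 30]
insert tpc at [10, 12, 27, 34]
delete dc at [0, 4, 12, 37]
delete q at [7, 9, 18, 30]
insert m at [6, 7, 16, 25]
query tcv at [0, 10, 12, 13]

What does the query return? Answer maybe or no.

Step 1: insert m at [6, 7, 16, 25] -> counters=[0,0,0,0,0,0,1,1,0,0,0,0,0,0,0,0,1,0,0,0,0,0,0,0,0,1,0,0,0,0,0,0,0,0,0,0,0,0,0,0,0,0,0,0,0]
Step 2: insert rxc at [16, 29, 32, 35] -> counters=[0,0,0,0,0,0,1,1,0,0,0,0,0,0,0,0,2,0,0,0,0,0,0,0,0,1,0,0,0,1,0,0,1,0,0,1,0,0,0,0,0,0,0,0,0]
Step 3: insert x at [26, 38, 41, 44] -> counters=[0,0,0,0,0,0,1,1,0,0,0,0,0,0,0,0,2,0,0,0,0,0,0,0,0,1,1,0,0,1,0,0,1,0,0,1,0,0,1,0,0,1,0,0,1]
Step 4: insert tnq at [1, 3, 15, 31] -> counters=[0,1,0,1,0,0,1,1,0,0,0,0,0,0,0,1,2,0,0,0,0,0,0,0,0,1,1,0,0,1,0,1,1,0,0,1,0,0,1,0,0,1,0,0,1]
Step 5: insert dc at [0, 4, 12, 37] -> counters=[1,1,0,1,1,0,1,1,0,0,0,0,1,0,0,1,2,0,0,0,0,0,0,0,0,1,1,0,0,1,0,1,1,0,0,1,0,1,1,0,0,1,0,0,1]
Step 6: insert g at [38, 40, 41, 44] -> counters=[1,1,0,1,1,0,1,1,0,0,0,0,1,0,0,1,2,0,0,0,0,0,0,0,0,1,1,0,0,1,0,1,1,0,0,1,0,1,2,0,1,2,0,0,2]
Step 7: insert q at [7, 9, 18, 30] -> counters=[1,1,0,1,1,0,1,2,0,1,0,0,1,0,0,1,2,0,1,0,0,0,0,0,0,1,1,0,0,1,1,1,1,0,0,1,0,1,2,0,1,2,0,0,2]
Step 8: insert tpc at [10, 12, 27, 34] -> counters=[1,1,0,1,1,0,1,2,0,1,1,0,2,0,0,1,2,0,1,0,0,0,0,0,0,1,1,1,0,1,1,1,1,0,1,1,0,1,2,0,1,2,0,0,2]
Step 9: insert rxc at [16, 29, 32, 35] -> counters=[1,1,0,1,1,0,1,2,0,1,1,0,2,0,0,1,3,0,1,0,0,0,0,0,0,1,1,1,0,2,1,1,2,0,1,2,0,1,2,0,1,2,0,0,2]
Step 10: delete x at [26, 38, 41, 44] -> counters=[1,1,0,1,1,0,1,2,0,1,1,0,2,0,0,1,3,0,1,0,0,0,0,0,0,1,0,1,0,2,1,1,2,0,1,2,0,1,1,0,1,1,0,0,1]
Step 11: insert g at [38, 40, 41, 44] -> counters=[1,1,0,1,1,0,1,2,0,1,1,0,2,0,0,1,3,0,1,0,0,0,0,0,0,1,0,1,0,2,1,1,2,0,1,2,0,1,2,0,2,2,0,0,2]
Step 12: delete tnq at [1, 3, 15, 31] -> counters=[1,0,0,0,1,0,1,2,0,1,1,0,2,0,0,0,3,0,1,0,0,0,0,0,0,1,0,1,0,2,1,0,2,0,1,2,0,1,2,0,2,2,0,0,2]
Step 13: insert q at [7, 9, 18, 30] -> counters=[1,0,0,0,1,0,1,3,0,2,1,0,2,0,0,0,3,0,2,0,0,0,0,0,0,1,0,1,0,2,2,0,2,0,1,2,0,1,2,0,2,2,0,0,2]
Step 14: delete m at [6, 7, 16, 25] -> counters=[1,0,0,0,1,0,0,2,0,2,1,0,2,0,0,0,2,0,2,0,0,0,0,0,0,0,0,1,0,2,2,0,2,0,1,2,0,1,2,0,2,2,0,0,2]
Step 15: insert tpc at [10, 12, 27, 34] -> counters=[1,0,0,0,1,0,0,2,0,2,2,0,3,0,0,0,2,0,2,0,0,0,0,0,0,0,0,2,0,2,2,0,2,0,2,2,0,1,2,0,2,2,0,0,2]
Step 16: insert tnq at [1, 3, 15, 31] -> counters=[1,1,0,1,1,0,0,2,0,2,2,0,3,0,0,1,2,0,2,0,0,0,0,0,0,0,0,2,0,2,2,1,2,0,2,2,0,1,2,0,2,2,0,0,2]
Step 17: delete tpc at [10, 12, 27, 34] -> counters=[1,1,0,1,1,0,0,2,0,2,1,0,2,0,0,1,2,0,2,0,0,0,0,0,0,0,0,1,0,2,2,1,2,0,1,2,0,1,2,0,2,2,0,0,2]
Step 18: insert q at [7, 9, 18, 30] -> counters=[1,1,0,1,1,0,0,3,0,3,1,0,2,0,0,1,2,0,3,0,0,0,0,0,0,0,0,1,0,2,3,1,2,0,1,2,0,1,2,0,2,2,0,0,2]
Step 19: insert tpc at [10, 12, 27, 34] -> counters=[1,1,0,1,1,0,0,3,0,3,2,0,3,0,0,1,2,0,3,0,0,0,0,0,0,0,0,2,0,2,3,1,2,0,2,2,0,1,2,0,2,2,0,0,2]
Step 20: delete dc at [0, 4, 12, 37] -> counters=[0,1,0,1,0,0,0,3,0,3,2,0,2,0,0,1,2,0,3,0,0,0,0,0,0,0,0,2,0,2,3,1,2,0,2,2,0,0,2,0,2,2,0,0,2]
Step 21: delete q at [7, 9, 18, 30] -> counters=[0,1,0,1,0,0,0,2,0,2,2,0,2,0,0,1,2,0,2,0,0,0,0,0,0,0,0,2,0,2,2,1,2,0,2,2,0,0,2,0,2,2,0,0,2]
Step 22: insert m at [6, 7, 16, 25] -> counters=[0,1,0,1,0,0,1,3,0,2,2,0,2,0,0,1,3,0,2,0,0,0,0,0,0,1,0,2,0,2,2,1,2,0,2,2,0,0,2,0,2,2,0,0,2]
Query tcv: check counters[0]=0 counters[10]=2 counters[12]=2 counters[13]=0 -> no

Answer: no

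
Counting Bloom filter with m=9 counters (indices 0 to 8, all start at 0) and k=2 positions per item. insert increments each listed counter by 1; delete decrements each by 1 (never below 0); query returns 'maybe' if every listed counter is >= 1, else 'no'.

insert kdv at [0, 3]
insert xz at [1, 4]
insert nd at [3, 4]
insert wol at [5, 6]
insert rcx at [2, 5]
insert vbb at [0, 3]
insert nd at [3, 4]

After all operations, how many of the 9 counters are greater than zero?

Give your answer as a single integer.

Answer: 7

Derivation:
Step 1: insert kdv at [0, 3] -> counters=[1,0,0,1,0,0,0,0,0]
Step 2: insert xz at [1, 4] -> counters=[1,1,0,1,1,0,0,0,0]
Step 3: insert nd at [3, 4] -> counters=[1,1,0,2,2,0,0,0,0]
Step 4: insert wol at [5, 6] -> counters=[1,1,0,2,2,1,1,0,0]
Step 5: insert rcx at [2, 5] -> counters=[1,1,1,2,2,2,1,0,0]
Step 6: insert vbb at [0, 3] -> counters=[2,1,1,3,2,2,1,0,0]
Step 7: insert nd at [3, 4] -> counters=[2,1,1,4,3,2,1,0,0]
Final counters=[2,1,1,4,3,2,1,0,0] -> 7 nonzero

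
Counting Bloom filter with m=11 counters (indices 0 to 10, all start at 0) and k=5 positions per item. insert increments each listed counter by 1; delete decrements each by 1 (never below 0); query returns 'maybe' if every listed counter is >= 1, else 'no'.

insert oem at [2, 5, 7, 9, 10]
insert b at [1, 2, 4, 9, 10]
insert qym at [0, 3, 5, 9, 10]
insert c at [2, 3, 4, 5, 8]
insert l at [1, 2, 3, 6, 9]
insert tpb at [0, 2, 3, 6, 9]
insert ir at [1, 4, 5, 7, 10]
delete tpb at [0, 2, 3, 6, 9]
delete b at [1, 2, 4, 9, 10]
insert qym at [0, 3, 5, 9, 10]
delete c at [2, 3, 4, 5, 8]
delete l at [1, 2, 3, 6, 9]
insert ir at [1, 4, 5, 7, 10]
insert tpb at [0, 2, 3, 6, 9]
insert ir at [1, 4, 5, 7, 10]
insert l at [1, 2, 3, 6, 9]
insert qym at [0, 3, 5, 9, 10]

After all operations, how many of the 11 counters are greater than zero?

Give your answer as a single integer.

Answer: 10

Derivation:
Step 1: insert oem at [2, 5, 7, 9, 10] -> counters=[0,0,1,0,0,1,0,1,0,1,1]
Step 2: insert b at [1, 2, 4, 9, 10] -> counters=[0,1,2,0,1,1,0,1,0,2,2]
Step 3: insert qym at [0, 3, 5, 9, 10] -> counters=[1,1,2,1,1,2,0,1,0,3,3]
Step 4: insert c at [2, 3, 4, 5, 8] -> counters=[1,1,3,2,2,3,0,1,1,3,3]
Step 5: insert l at [1, 2, 3, 6, 9] -> counters=[1,2,4,3,2,3,1,1,1,4,3]
Step 6: insert tpb at [0, 2, 3, 6, 9] -> counters=[2,2,5,4,2,3,2,1,1,5,3]
Step 7: insert ir at [1, 4, 5, 7, 10] -> counters=[2,3,5,4,3,4,2,2,1,5,4]
Step 8: delete tpb at [0, 2, 3, 6, 9] -> counters=[1,3,4,3,3,4,1,2,1,4,4]
Step 9: delete b at [1, 2, 4, 9, 10] -> counters=[1,2,3,3,2,4,1,2,1,3,3]
Step 10: insert qym at [0, 3, 5, 9, 10] -> counters=[2,2,3,4,2,5,1,2,1,4,4]
Step 11: delete c at [2, 3, 4, 5, 8] -> counters=[2,2,2,3,1,4,1,2,0,4,4]
Step 12: delete l at [1, 2, 3, 6, 9] -> counters=[2,1,1,2,1,4,0,2,0,3,4]
Step 13: insert ir at [1, 4, 5, 7, 10] -> counters=[2,2,1,2,2,5,0,3,0,3,5]
Step 14: insert tpb at [0, 2, 3, 6, 9] -> counters=[3,2,2,3,2,5,1,3,0,4,5]
Step 15: insert ir at [1, 4, 5, 7, 10] -> counters=[3,3,2,3,3,6,1,4,0,4,6]
Step 16: insert l at [1, 2, 3, 6, 9] -> counters=[3,4,3,4,3,6,2,4,0,5,6]
Step 17: insert qym at [0, 3, 5, 9, 10] -> counters=[4,4,3,5,3,7,2,4,0,6,7]
Final counters=[4,4,3,5,3,7,2,4,0,6,7] -> 10 nonzero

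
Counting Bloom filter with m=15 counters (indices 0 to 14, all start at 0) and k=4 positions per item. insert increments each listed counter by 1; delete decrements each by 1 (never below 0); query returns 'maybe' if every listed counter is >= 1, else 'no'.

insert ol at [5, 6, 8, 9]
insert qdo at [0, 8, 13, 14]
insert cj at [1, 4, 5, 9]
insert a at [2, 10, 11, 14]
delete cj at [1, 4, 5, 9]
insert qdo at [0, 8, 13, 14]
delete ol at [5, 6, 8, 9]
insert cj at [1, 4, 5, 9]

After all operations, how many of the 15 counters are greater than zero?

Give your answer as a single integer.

Answer: 11

Derivation:
Step 1: insert ol at [5, 6, 8, 9] -> counters=[0,0,0,0,0,1,1,0,1,1,0,0,0,0,0]
Step 2: insert qdo at [0, 8, 13, 14] -> counters=[1,0,0,0,0,1,1,0,2,1,0,0,0,1,1]
Step 3: insert cj at [1, 4, 5, 9] -> counters=[1,1,0,0,1,2,1,0,2,2,0,0,0,1,1]
Step 4: insert a at [2, 10, 11, 14] -> counters=[1,1,1,0,1,2,1,0,2,2,1,1,0,1,2]
Step 5: delete cj at [1, 4, 5, 9] -> counters=[1,0,1,0,0,1,1,0,2,1,1,1,0,1,2]
Step 6: insert qdo at [0, 8, 13, 14] -> counters=[2,0,1,0,0,1,1,0,3,1,1,1,0,2,3]
Step 7: delete ol at [5, 6, 8, 9] -> counters=[2,0,1,0,0,0,0,0,2,0,1,1,0,2,3]
Step 8: insert cj at [1, 4, 5, 9] -> counters=[2,1,1,0,1,1,0,0,2,1,1,1,0,2,3]
Final counters=[2,1,1,0,1,1,0,0,2,1,1,1,0,2,3] -> 11 nonzero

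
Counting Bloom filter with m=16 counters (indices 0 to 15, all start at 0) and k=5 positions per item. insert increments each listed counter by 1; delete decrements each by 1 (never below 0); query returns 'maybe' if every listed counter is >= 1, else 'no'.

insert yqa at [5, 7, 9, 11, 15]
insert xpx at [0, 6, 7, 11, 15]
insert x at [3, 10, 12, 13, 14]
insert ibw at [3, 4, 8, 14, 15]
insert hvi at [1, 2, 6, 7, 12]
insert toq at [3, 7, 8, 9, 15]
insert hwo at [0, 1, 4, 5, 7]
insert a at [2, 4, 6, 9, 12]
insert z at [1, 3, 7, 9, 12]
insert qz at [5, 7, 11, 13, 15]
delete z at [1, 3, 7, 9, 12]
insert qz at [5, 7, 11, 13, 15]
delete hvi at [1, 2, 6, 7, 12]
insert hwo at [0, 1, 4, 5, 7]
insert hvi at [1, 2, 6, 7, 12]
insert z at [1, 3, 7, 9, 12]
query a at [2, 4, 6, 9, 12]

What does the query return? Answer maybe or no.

Answer: maybe

Derivation:
Step 1: insert yqa at [5, 7, 9, 11, 15] -> counters=[0,0,0,0,0,1,0,1,0,1,0,1,0,0,0,1]
Step 2: insert xpx at [0, 6, 7, 11, 15] -> counters=[1,0,0,0,0,1,1,2,0,1,0,2,0,0,0,2]
Step 3: insert x at [3, 10, 12, 13, 14] -> counters=[1,0,0,1,0,1,1,2,0,1,1,2,1,1,1,2]
Step 4: insert ibw at [3, 4, 8, 14, 15] -> counters=[1,0,0,2,1,1,1,2,1,1,1,2,1,1,2,3]
Step 5: insert hvi at [1, 2, 6, 7, 12] -> counters=[1,1,1,2,1,1,2,3,1,1,1,2,2,1,2,3]
Step 6: insert toq at [3, 7, 8, 9, 15] -> counters=[1,1,1,3,1,1,2,4,2,2,1,2,2,1,2,4]
Step 7: insert hwo at [0, 1, 4, 5, 7] -> counters=[2,2,1,3,2,2,2,5,2,2,1,2,2,1,2,4]
Step 8: insert a at [2, 4, 6, 9, 12] -> counters=[2,2,2,3,3,2,3,5,2,3,1,2,3,1,2,4]
Step 9: insert z at [1, 3, 7, 9, 12] -> counters=[2,3,2,4,3,2,3,6,2,4,1,2,4,1,2,4]
Step 10: insert qz at [5, 7, 11, 13, 15] -> counters=[2,3,2,4,3,3,3,7,2,4,1,3,4,2,2,5]
Step 11: delete z at [1, 3, 7, 9, 12] -> counters=[2,2,2,3,3,3,3,6,2,3,1,3,3,2,2,5]
Step 12: insert qz at [5, 7, 11, 13, 15] -> counters=[2,2,2,3,3,4,3,7,2,3,1,4,3,3,2,6]
Step 13: delete hvi at [1, 2, 6, 7, 12] -> counters=[2,1,1,3,3,4,2,6,2,3,1,4,2,3,2,6]
Step 14: insert hwo at [0, 1, 4, 5, 7] -> counters=[3,2,1,3,4,5,2,7,2,3,1,4,2,3,2,6]
Step 15: insert hvi at [1, 2, 6, 7, 12] -> counters=[3,3,2,3,4,5,3,8,2,3,1,4,3,3,2,6]
Step 16: insert z at [1, 3, 7, 9, 12] -> counters=[3,4,2,4,4,5,3,9,2,4,1,4,4,3,2,6]
Query a: check counters[2]=2 counters[4]=4 counters[6]=3 counters[9]=4 counters[12]=4 -> maybe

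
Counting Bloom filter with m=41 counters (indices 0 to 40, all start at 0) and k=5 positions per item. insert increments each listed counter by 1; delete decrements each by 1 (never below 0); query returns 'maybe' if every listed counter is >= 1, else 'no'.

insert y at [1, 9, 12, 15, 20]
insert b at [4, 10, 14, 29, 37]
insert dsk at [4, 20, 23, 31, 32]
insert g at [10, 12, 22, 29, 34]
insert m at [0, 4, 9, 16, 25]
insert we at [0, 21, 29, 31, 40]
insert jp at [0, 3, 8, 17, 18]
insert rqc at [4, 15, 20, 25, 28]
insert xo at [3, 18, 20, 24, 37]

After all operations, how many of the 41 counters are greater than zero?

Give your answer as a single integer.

Step 1: insert y at [1, 9, 12, 15, 20] -> counters=[0,1,0,0,0,0,0,0,0,1,0,0,1,0,0,1,0,0,0,0,1,0,0,0,0,0,0,0,0,0,0,0,0,0,0,0,0,0,0,0,0]
Step 2: insert b at [4, 10, 14, 29, 37] -> counters=[0,1,0,0,1,0,0,0,0,1,1,0,1,0,1,1,0,0,0,0,1,0,0,0,0,0,0,0,0,1,0,0,0,0,0,0,0,1,0,0,0]
Step 3: insert dsk at [4, 20, 23, 31, 32] -> counters=[0,1,0,0,2,0,0,0,0,1,1,0,1,0,1,1,0,0,0,0,2,0,0,1,0,0,0,0,0,1,0,1,1,0,0,0,0,1,0,0,0]
Step 4: insert g at [10, 12, 22, 29, 34] -> counters=[0,1,0,0,2,0,0,0,0,1,2,0,2,0,1,1,0,0,0,0,2,0,1,1,0,0,0,0,0,2,0,1,1,0,1,0,0,1,0,0,0]
Step 5: insert m at [0, 4, 9, 16, 25] -> counters=[1,1,0,0,3,0,0,0,0,2,2,0,2,0,1,1,1,0,0,0,2,0,1,1,0,1,0,0,0,2,0,1,1,0,1,0,0,1,0,0,0]
Step 6: insert we at [0, 21, 29, 31, 40] -> counters=[2,1,0,0,3,0,0,0,0,2,2,0,2,0,1,1,1,0,0,0,2,1,1,1,0,1,0,0,0,3,0,2,1,0,1,0,0,1,0,0,1]
Step 7: insert jp at [0, 3, 8, 17, 18] -> counters=[3,1,0,1,3,0,0,0,1,2,2,0,2,0,1,1,1,1,1,0,2,1,1,1,0,1,0,0,0,3,0,2,1,0,1,0,0,1,0,0,1]
Step 8: insert rqc at [4, 15, 20, 25, 28] -> counters=[3,1,0,1,4,0,0,0,1,2,2,0,2,0,1,2,1,1,1,0,3,1,1,1,0,2,0,0,1,3,0,2,1,0,1,0,0,1,0,0,1]
Step 9: insert xo at [3, 18, 20, 24, 37] -> counters=[3,1,0,2,4,0,0,0,1,2,2,0,2,0,1,2,1,1,2,0,4,1,1,1,1,2,0,0,1,3,0,2,1,0,1,0,0,2,0,0,1]
Final counters=[3,1,0,2,4,0,0,0,1,2,2,0,2,0,1,2,1,1,2,0,4,1,1,1,1,2,0,0,1,3,0,2,1,0,1,0,0,2,0,0,1] -> 26 nonzero

Answer: 26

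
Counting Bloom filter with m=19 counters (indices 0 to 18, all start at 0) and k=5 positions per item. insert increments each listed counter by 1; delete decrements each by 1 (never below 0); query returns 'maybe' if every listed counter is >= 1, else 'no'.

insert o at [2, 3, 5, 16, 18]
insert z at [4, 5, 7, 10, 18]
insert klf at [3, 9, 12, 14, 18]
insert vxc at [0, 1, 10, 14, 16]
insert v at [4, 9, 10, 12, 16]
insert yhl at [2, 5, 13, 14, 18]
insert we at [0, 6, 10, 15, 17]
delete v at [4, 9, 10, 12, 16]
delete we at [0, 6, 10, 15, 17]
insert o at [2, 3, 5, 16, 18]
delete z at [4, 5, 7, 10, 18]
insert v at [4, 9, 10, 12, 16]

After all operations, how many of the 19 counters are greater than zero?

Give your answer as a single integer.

Answer: 13

Derivation:
Step 1: insert o at [2, 3, 5, 16, 18] -> counters=[0,0,1,1,0,1,0,0,0,0,0,0,0,0,0,0,1,0,1]
Step 2: insert z at [4, 5, 7, 10, 18] -> counters=[0,0,1,1,1,2,0,1,0,0,1,0,0,0,0,0,1,0,2]
Step 3: insert klf at [3, 9, 12, 14, 18] -> counters=[0,0,1,2,1,2,0,1,0,1,1,0,1,0,1,0,1,0,3]
Step 4: insert vxc at [0, 1, 10, 14, 16] -> counters=[1,1,1,2,1,2,0,1,0,1,2,0,1,0,2,0,2,0,3]
Step 5: insert v at [4, 9, 10, 12, 16] -> counters=[1,1,1,2,2,2,0,1,0,2,3,0,2,0,2,0,3,0,3]
Step 6: insert yhl at [2, 5, 13, 14, 18] -> counters=[1,1,2,2,2,3,0,1,0,2,3,0,2,1,3,0,3,0,4]
Step 7: insert we at [0, 6, 10, 15, 17] -> counters=[2,1,2,2,2,3,1,1,0,2,4,0,2,1,3,1,3,1,4]
Step 8: delete v at [4, 9, 10, 12, 16] -> counters=[2,1,2,2,1,3,1,1,0,1,3,0,1,1,3,1,2,1,4]
Step 9: delete we at [0, 6, 10, 15, 17] -> counters=[1,1,2,2,1,3,0,1,0,1,2,0,1,1,3,0,2,0,4]
Step 10: insert o at [2, 3, 5, 16, 18] -> counters=[1,1,3,3,1,4,0,1,0,1,2,0,1,1,3,0,3,0,5]
Step 11: delete z at [4, 5, 7, 10, 18] -> counters=[1,1,3,3,0,3,0,0,0,1,1,0,1,1,3,0,3,0,4]
Step 12: insert v at [4, 9, 10, 12, 16] -> counters=[1,1,3,3,1,3,0,0,0,2,2,0,2,1,3,0,4,0,4]
Final counters=[1,1,3,3,1,3,0,0,0,2,2,0,2,1,3,0,4,0,4] -> 13 nonzero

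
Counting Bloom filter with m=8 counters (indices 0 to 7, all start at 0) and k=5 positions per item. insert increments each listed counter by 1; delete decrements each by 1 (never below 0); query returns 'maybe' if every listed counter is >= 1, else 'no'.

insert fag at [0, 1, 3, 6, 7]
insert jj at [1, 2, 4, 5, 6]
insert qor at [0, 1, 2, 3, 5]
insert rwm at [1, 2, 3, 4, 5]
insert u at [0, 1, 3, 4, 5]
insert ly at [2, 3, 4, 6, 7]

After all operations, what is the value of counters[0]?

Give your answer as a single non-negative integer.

Answer: 3

Derivation:
Step 1: insert fag at [0, 1, 3, 6, 7] -> counters=[1,1,0,1,0,0,1,1]
Step 2: insert jj at [1, 2, 4, 5, 6] -> counters=[1,2,1,1,1,1,2,1]
Step 3: insert qor at [0, 1, 2, 3, 5] -> counters=[2,3,2,2,1,2,2,1]
Step 4: insert rwm at [1, 2, 3, 4, 5] -> counters=[2,4,3,3,2,3,2,1]
Step 5: insert u at [0, 1, 3, 4, 5] -> counters=[3,5,3,4,3,4,2,1]
Step 6: insert ly at [2, 3, 4, 6, 7] -> counters=[3,5,4,5,4,4,3,2]
Final counters=[3,5,4,5,4,4,3,2] -> counters[0]=3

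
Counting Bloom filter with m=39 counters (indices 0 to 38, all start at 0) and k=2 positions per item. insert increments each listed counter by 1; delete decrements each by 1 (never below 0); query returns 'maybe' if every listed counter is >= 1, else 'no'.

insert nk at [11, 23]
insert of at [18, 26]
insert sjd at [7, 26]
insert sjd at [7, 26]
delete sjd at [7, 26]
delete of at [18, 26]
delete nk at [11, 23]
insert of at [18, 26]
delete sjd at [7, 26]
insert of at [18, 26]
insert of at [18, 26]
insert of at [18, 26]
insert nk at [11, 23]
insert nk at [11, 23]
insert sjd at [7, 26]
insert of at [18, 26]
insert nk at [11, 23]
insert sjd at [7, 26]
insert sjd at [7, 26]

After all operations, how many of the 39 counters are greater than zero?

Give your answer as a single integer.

Step 1: insert nk at [11, 23] -> counters=[0,0,0,0,0,0,0,0,0,0,0,1,0,0,0,0,0,0,0,0,0,0,0,1,0,0,0,0,0,0,0,0,0,0,0,0,0,0,0]
Step 2: insert of at [18, 26] -> counters=[0,0,0,0,0,0,0,0,0,0,0,1,0,0,0,0,0,0,1,0,0,0,0,1,0,0,1,0,0,0,0,0,0,0,0,0,0,0,0]
Step 3: insert sjd at [7, 26] -> counters=[0,0,0,0,0,0,0,1,0,0,0,1,0,0,0,0,0,0,1,0,0,0,0,1,0,0,2,0,0,0,0,0,0,0,0,0,0,0,0]
Step 4: insert sjd at [7, 26] -> counters=[0,0,0,0,0,0,0,2,0,0,0,1,0,0,0,0,0,0,1,0,0,0,0,1,0,0,3,0,0,0,0,0,0,0,0,0,0,0,0]
Step 5: delete sjd at [7, 26] -> counters=[0,0,0,0,0,0,0,1,0,0,0,1,0,0,0,0,0,0,1,0,0,0,0,1,0,0,2,0,0,0,0,0,0,0,0,0,0,0,0]
Step 6: delete of at [18, 26] -> counters=[0,0,0,0,0,0,0,1,0,0,0,1,0,0,0,0,0,0,0,0,0,0,0,1,0,0,1,0,0,0,0,0,0,0,0,0,0,0,0]
Step 7: delete nk at [11, 23] -> counters=[0,0,0,0,0,0,0,1,0,0,0,0,0,0,0,0,0,0,0,0,0,0,0,0,0,0,1,0,0,0,0,0,0,0,0,0,0,0,0]
Step 8: insert of at [18, 26] -> counters=[0,0,0,0,0,0,0,1,0,0,0,0,0,0,0,0,0,0,1,0,0,0,0,0,0,0,2,0,0,0,0,0,0,0,0,0,0,0,0]
Step 9: delete sjd at [7, 26] -> counters=[0,0,0,0,0,0,0,0,0,0,0,0,0,0,0,0,0,0,1,0,0,0,0,0,0,0,1,0,0,0,0,0,0,0,0,0,0,0,0]
Step 10: insert of at [18, 26] -> counters=[0,0,0,0,0,0,0,0,0,0,0,0,0,0,0,0,0,0,2,0,0,0,0,0,0,0,2,0,0,0,0,0,0,0,0,0,0,0,0]
Step 11: insert of at [18, 26] -> counters=[0,0,0,0,0,0,0,0,0,0,0,0,0,0,0,0,0,0,3,0,0,0,0,0,0,0,3,0,0,0,0,0,0,0,0,0,0,0,0]
Step 12: insert of at [18, 26] -> counters=[0,0,0,0,0,0,0,0,0,0,0,0,0,0,0,0,0,0,4,0,0,0,0,0,0,0,4,0,0,0,0,0,0,0,0,0,0,0,0]
Step 13: insert nk at [11, 23] -> counters=[0,0,0,0,0,0,0,0,0,0,0,1,0,0,0,0,0,0,4,0,0,0,0,1,0,0,4,0,0,0,0,0,0,0,0,0,0,0,0]
Step 14: insert nk at [11, 23] -> counters=[0,0,0,0,0,0,0,0,0,0,0,2,0,0,0,0,0,0,4,0,0,0,0,2,0,0,4,0,0,0,0,0,0,0,0,0,0,0,0]
Step 15: insert sjd at [7, 26] -> counters=[0,0,0,0,0,0,0,1,0,0,0,2,0,0,0,0,0,0,4,0,0,0,0,2,0,0,5,0,0,0,0,0,0,0,0,0,0,0,0]
Step 16: insert of at [18, 26] -> counters=[0,0,0,0,0,0,0,1,0,0,0,2,0,0,0,0,0,0,5,0,0,0,0,2,0,0,6,0,0,0,0,0,0,0,0,0,0,0,0]
Step 17: insert nk at [11, 23] -> counters=[0,0,0,0,0,0,0,1,0,0,0,3,0,0,0,0,0,0,5,0,0,0,0,3,0,0,6,0,0,0,0,0,0,0,0,0,0,0,0]
Step 18: insert sjd at [7, 26] -> counters=[0,0,0,0,0,0,0,2,0,0,0,3,0,0,0,0,0,0,5,0,0,0,0,3,0,0,7,0,0,0,0,0,0,0,0,0,0,0,0]
Step 19: insert sjd at [7, 26] -> counters=[0,0,0,0,0,0,0,3,0,0,0,3,0,0,0,0,0,0,5,0,0,0,0,3,0,0,8,0,0,0,0,0,0,0,0,0,0,0,0]
Final counters=[0,0,0,0,0,0,0,3,0,0,0,3,0,0,0,0,0,0,5,0,0,0,0,3,0,0,8,0,0,0,0,0,0,0,0,0,0,0,0] -> 5 nonzero

Answer: 5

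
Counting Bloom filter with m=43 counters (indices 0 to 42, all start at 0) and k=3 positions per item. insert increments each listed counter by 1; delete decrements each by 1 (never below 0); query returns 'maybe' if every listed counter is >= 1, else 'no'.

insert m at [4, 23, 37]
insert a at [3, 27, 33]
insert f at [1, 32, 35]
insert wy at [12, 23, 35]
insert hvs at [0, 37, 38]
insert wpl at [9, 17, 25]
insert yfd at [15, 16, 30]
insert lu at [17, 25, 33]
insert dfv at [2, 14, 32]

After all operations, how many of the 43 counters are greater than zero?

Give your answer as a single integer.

Step 1: insert m at [4, 23, 37] -> counters=[0,0,0,0,1,0,0,0,0,0,0,0,0,0,0,0,0,0,0,0,0,0,0,1,0,0,0,0,0,0,0,0,0,0,0,0,0,1,0,0,0,0,0]
Step 2: insert a at [3, 27, 33] -> counters=[0,0,0,1,1,0,0,0,0,0,0,0,0,0,0,0,0,0,0,0,0,0,0,1,0,0,0,1,0,0,0,0,0,1,0,0,0,1,0,0,0,0,0]
Step 3: insert f at [1, 32, 35] -> counters=[0,1,0,1,1,0,0,0,0,0,0,0,0,0,0,0,0,0,0,0,0,0,0,1,0,0,0,1,0,0,0,0,1,1,0,1,0,1,0,0,0,0,0]
Step 4: insert wy at [12, 23, 35] -> counters=[0,1,0,1,1,0,0,0,0,0,0,0,1,0,0,0,0,0,0,0,0,0,0,2,0,0,0,1,0,0,0,0,1,1,0,2,0,1,0,0,0,0,0]
Step 5: insert hvs at [0, 37, 38] -> counters=[1,1,0,1,1,0,0,0,0,0,0,0,1,0,0,0,0,0,0,0,0,0,0,2,0,0,0,1,0,0,0,0,1,1,0,2,0,2,1,0,0,0,0]
Step 6: insert wpl at [9, 17, 25] -> counters=[1,1,0,1,1,0,0,0,0,1,0,0,1,0,0,0,0,1,0,0,0,0,0,2,0,1,0,1,0,0,0,0,1,1,0,2,0,2,1,0,0,0,0]
Step 7: insert yfd at [15, 16, 30] -> counters=[1,1,0,1,1,0,0,0,0,1,0,0,1,0,0,1,1,1,0,0,0,0,0,2,0,1,0,1,0,0,1,0,1,1,0,2,0,2,1,0,0,0,0]
Step 8: insert lu at [17, 25, 33] -> counters=[1,1,0,1,1,0,0,0,0,1,0,0,1,0,0,1,1,2,0,0,0,0,0,2,0,2,0,1,0,0,1,0,1,2,0,2,0,2,1,0,0,0,0]
Step 9: insert dfv at [2, 14, 32] -> counters=[1,1,1,1,1,0,0,0,0,1,0,0,1,0,1,1,1,2,0,0,0,0,0,2,0,2,0,1,0,0,1,0,2,2,0,2,0,2,1,0,0,0,0]
Final counters=[1,1,1,1,1,0,0,0,0,1,0,0,1,0,1,1,1,2,0,0,0,0,0,2,0,2,0,1,0,0,1,0,2,2,0,2,0,2,1,0,0,0,0] -> 20 nonzero

Answer: 20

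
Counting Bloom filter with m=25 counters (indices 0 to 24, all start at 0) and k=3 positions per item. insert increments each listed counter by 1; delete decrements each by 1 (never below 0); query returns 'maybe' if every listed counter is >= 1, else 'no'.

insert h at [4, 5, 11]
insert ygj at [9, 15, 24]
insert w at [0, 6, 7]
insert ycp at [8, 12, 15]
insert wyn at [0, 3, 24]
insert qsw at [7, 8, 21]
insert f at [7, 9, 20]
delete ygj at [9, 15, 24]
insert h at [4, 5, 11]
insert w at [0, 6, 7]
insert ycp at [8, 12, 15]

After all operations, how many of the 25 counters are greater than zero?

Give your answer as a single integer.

Answer: 14

Derivation:
Step 1: insert h at [4, 5, 11] -> counters=[0,0,0,0,1,1,0,0,0,0,0,1,0,0,0,0,0,0,0,0,0,0,0,0,0]
Step 2: insert ygj at [9, 15, 24] -> counters=[0,0,0,0,1,1,0,0,0,1,0,1,0,0,0,1,0,0,0,0,0,0,0,0,1]
Step 3: insert w at [0, 6, 7] -> counters=[1,0,0,0,1,1,1,1,0,1,0,1,0,0,0,1,0,0,0,0,0,0,0,0,1]
Step 4: insert ycp at [8, 12, 15] -> counters=[1,0,0,0,1,1,1,1,1,1,0,1,1,0,0,2,0,0,0,0,0,0,0,0,1]
Step 5: insert wyn at [0, 3, 24] -> counters=[2,0,0,1,1,1,1,1,1,1,0,1,1,0,0,2,0,0,0,0,0,0,0,0,2]
Step 6: insert qsw at [7, 8, 21] -> counters=[2,0,0,1,1,1,1,2,2,1,0,1,1,0,0,2,0,0,0,0,0,1,0,0,2]
Step 7: insert f at [7, 9, 20] -> counters=[2,0,0,1,1,1,1,3,2,2,0,1,1,0,0,2,0,0,0,0,1,1,0,0,2]
Step 8: delete ygj at [9, 15, 24] -> counters=[2,0,0,1,1,1,1,3,2,1,0,1,1,0,0,1,0,0,0,0,1,1,0,0,1]
Step 9: insert h at [4, 5, 11] -> counters=[2,0,0,1,2,2,1,3,2,1,0,2,1,0,0,1,0,0,0,0,1,1,0,0,1]
Step 10: insert w at [0, 6, 7] -> counters=[3,0,0,1,2,2,2,4,2,1,0,2,1,0,0,1,0,0,0,0,1,1,0,0,1]
Step 11: insert ycp at [8, 12, 15] -> counters=[3,0,0,1,2,2,2,4,3,1,0,2,2,0,0,2,0,0,0,0,1,1,0,0,1]
Final counters=[3,0,0,1,2,2,2,4,3,1,0,2,2,0,0,2,0,0,0,0,1,1,0,0,1] -> 14 nonzero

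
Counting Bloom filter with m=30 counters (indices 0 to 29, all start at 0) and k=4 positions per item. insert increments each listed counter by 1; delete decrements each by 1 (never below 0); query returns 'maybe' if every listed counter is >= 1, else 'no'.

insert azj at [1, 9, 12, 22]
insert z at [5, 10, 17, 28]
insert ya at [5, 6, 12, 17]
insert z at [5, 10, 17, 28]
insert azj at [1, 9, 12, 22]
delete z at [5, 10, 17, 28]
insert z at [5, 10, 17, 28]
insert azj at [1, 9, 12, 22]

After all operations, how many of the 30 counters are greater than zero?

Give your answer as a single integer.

Answer: 9

Derivation:
Step 1: insert azj at [1, 9, 12, 22] -> counters=[0,1,0,0,0,0,0,0,0,1,0,0,1,0,0,0,0,0,0,0,0,0,1,0,0,0,0,0,0,0]
Step 2: insert z at [5, 10, 17, 28] -> counters=[0,1,0,0,0,1,0,0,0,1,1,0,1,0,0,0,0,1,0,0,0,0,1,0,0,0,0,0,1,0]
Step 3: insert ya at [5, 6, 12, 17] -> counters=[0,1,0,0,0,2,1,0,0,1,1,0,2,0,0,0,0,2,0,0,0,0,1,0,0,0,0,0,1,0]
Step 4: insert z at [5, 10, 17, 28] -> counters=[0,1,0,0,0,3,1,0,0,1,2,0,2,0,0,0,0,3,0,0,0,0,1,0,0,0,0,0,2,0]
Step 5: insert azj at [1, 9, 12, 22] -> counters=[0,2,0,0,0,3,1,0,0,2,2,0,3,0,0,0,0,3,0,0,0,0,2,0,0,0,0,0,2,0]
Step 6: delete z at [5, 10, 17, 28] -> counters=[0,2,0,0,0,2,1,0,0,2,1,0,3,0,0,0,0,2,0,0,0,0,2,0,0,0,0,0,1,0]
Step 7: insert z at [5, 10, 17, 28] -> counters=[0,2,0,0,0,3,1,0,0,2,2,0,3,0,0,0,0,3,0,0,0,0,2,0,0,0,0,0,2,0]
Step 8: insert azj at [1, 9, 12, 22] -> counters=[0,3,0,0,0,3,1,0,0,3,2,0,4,0,0,0,0,3,0,0,0,0,3,0,0,0,0,0,2,0]
Final counters=[0,3,0,0,0,3,1,0,0,3,2,0,4,0,0,0,0,3,0,0,0,0,3,0,0,0,0,0,2,0] -> 9 nonzero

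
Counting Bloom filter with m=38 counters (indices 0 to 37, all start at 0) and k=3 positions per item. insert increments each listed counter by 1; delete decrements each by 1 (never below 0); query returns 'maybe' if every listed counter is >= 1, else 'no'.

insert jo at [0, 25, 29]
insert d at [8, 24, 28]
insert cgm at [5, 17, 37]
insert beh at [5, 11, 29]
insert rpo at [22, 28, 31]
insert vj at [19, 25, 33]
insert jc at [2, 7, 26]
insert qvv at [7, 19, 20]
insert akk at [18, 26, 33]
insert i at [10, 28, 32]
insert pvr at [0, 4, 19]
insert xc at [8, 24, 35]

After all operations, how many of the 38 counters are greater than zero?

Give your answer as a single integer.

Step 1: insert jo at [0, 25, 29] -> counters=[1,0,0,0,0,0,0,0,0,0,0,0,0,0,0,0,0,0,0,0,0,0,0,0,0,1,0,0,0,1,0,0,0,0,0,0,0,0]
Step 2: insert d at [8, 24, 28] -> counters=[1,0,0,0,0,0,0,0,1,0,0,0,0,0,0,0,0,0,0,0,0,0,0,0,1,1,0,0,1,1,0,0,0,0,0,0,0,0]
Step 3: insert cgm at [5, 17, 37] -> counters=[1,0,0,0,0,1,0,0,1,0,0,0,0,0,0,0,0,1,0,0,0,0,0,0,1,1,0,0,1,1,0,0,0,0,0,0,0,1]
Step 4: insert beh at [5, 11, 29] -> counters=[1,0,0,0,0,2,0,0,1,0,0,1,0,0,0,0,0,1,0,0,0,0,0,0,1,1,0,0,1,2,0,0,0,0,0,0,0,1]
Step 5: insert rpo at [22, 28, 31] -> counters=[1,0,0,0,0,2,0,0,1,0,0,1,0,0,0,0,0,1,0,0,0,0,1,0,1,1,0,0,2,2,0,1,0,0,0,0,0,1]
Step 6: insert vj at [19, 25, 33] -> counters=[1,0,0,0,0,2,0,0,1,0,0,1,0,0,0,0,0,1,0,1,0,0,1,0,1,2,0,0,2,2,0,1,0,1,0,0,0,1]
Step 7: insert jc at [2, 7, 26] -> counters=[1,0,1,0,0,2,0,1,1,0,0,1,0,0,0,0,0,1,0,1,0,0,1,0,1,2,1,0,2,2,0,1,0,1,0,0,0,1]
Step 8: insert qvv at [7, 19, 20] -> counters=[1,0,1,0,0,2,0,2,1,0,0,1,0,0,0,0,0,1,0,2,1,0,1,0,1,2,1,0,2,2,0,1,0,1,0,0,0,1]
Step 9: insert akk at [18, 26, 33] -> counters=[1,0,1,0,0,2,0,2,1,0,0,1,0,0,0,0,0,1,1,2,1,0,1,0,1,2,2,0,2,2,0,1,0,2,0,0,0,1]
Step 10: insert i at [10, 28, 32] -> counters=[1,0,1,0,0,2,0,2,1,0,1,1,0,0,0,0,0,1,1,2,1,0,1,0,1,2,2,0,3,2,0,1,1,2,0,0,0,1]
Step 11: insert pvr at [0, 4, 19] -> counters=[2,0,1,0,1,2,0,2,1,0,1,1,0,0,0,0,0,1,1,3,1,0,1,0,1,2,2,0,3,2,0,1,1,2,0,0,0,1]
Step 12: insert xc at [8, 24, 35] -> counters=[2,0,1,0,1,2,0,2,2,0,1,1,0,0,0,0,0,1,1,3,1,0,1,0,2,2,2,0,3,2,0,1,1,2,0,1,0,1]
Final counters=[2,0,1,0,1,2,0,2,2,0,1,1,0,0,0,0,0,1,1,3,1,0,1,0,2,2,2,0,3,2,0,1,1,2,0,1,0,1] -> 23 nonzero

Answer: 23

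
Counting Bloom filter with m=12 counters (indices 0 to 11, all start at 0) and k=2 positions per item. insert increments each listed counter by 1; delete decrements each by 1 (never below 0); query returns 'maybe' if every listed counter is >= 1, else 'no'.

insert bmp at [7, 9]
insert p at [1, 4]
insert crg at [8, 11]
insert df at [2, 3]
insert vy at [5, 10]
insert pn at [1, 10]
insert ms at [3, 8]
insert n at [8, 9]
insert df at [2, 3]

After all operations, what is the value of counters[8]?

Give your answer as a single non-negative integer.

Step 1: insert bmp at [7, 9] -> counters=[0,0,0,0,0,0,0,1,0,1,0,0]
Step 2: insert p at [1, 4] -> counters=[0,1,0,0,1,0,0,1,0,1,0,0]
Step 3: insert crg at [8, 11] -> counters=[0,1,0,0,1,0,0,1,1,1,0,1]
Step 4: insert df at [2, 3] -> counters=[0,1,1,1,1,0,0,1,1,1,0,1]
Step 5: insert vy at [5, 10] -> counters=[0,1,1,1,1,1,0,1,1,1,1,1]
Step 6: insert pn at [1, 10] -> counters=[0,2,1,1,1,1,0,1,1,1,2,1]
Step 7: insert ms at [3, 8] -> counters=[0,2,1,2,1,1,0,1,2,1,2,1]
Step 8: insert n at [8, 9] -> counters=[0,2,1,2,1,1,0,1,3,2,2,1]
Step 9: insert df at [2, 3] -> counters=[0,2,2,3,1,1,0,1,3,2,2,1]
Final counters=[0,2,2,3,1,1,0,1,3,2,2,1] -> counters[8]=3

Answer: 3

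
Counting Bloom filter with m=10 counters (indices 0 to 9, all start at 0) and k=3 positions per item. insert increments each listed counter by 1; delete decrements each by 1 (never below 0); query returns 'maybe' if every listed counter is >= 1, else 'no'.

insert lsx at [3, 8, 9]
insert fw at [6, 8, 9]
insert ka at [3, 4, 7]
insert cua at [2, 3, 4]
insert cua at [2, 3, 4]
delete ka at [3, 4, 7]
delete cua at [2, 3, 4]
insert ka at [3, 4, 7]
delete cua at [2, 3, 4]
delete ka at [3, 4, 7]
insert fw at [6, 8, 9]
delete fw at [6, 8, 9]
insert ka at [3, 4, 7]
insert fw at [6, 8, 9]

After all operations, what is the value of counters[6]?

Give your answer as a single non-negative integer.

Answer: 2

Derivation:
Step 1: insert lsx at [3, 8, 9] -> counters=[0,0,0,1,0,0,0,0,1,1]
Step 2: insert fw at [6, 8, 9] -> counters=[0,0,0,1,0,0,1,0,2,2]
Step 3: insert ka at [3, 4, 7] -> counters=[0,0,0,2,1,0,1,1,2,2]
Step 4: insert cua at [2, 3, 4] -> counters=[0,0,1,3,2,0,1,1,2,2]
Step 5: insert cua at [2, 3, 4] -> counters=[0,0,2,4,3,0,1,1,2,2]
Step 6: delete ka at [3, 4, 7] -> counters=[0,0,2,3,2,0,1,0,2,2]
Step 7: delete cua at [2, 3, 4] -> counters=[0,0,1,2,1,0,1,0,2,2]
Step 8: insert ka at [3, 4, 7] -> counters=[0,0,1,3,2,0,1,1,2,2]
Step 9: delete cua at [2, 3, 4] -> counters=[0,0,0,2,1,0,1,1,2,2]
Step 10: delete ka at [3, 4, 7] -> counters=[0,0,0,1,0,0,1,0,2,2]
Step 11: insert fw at [6, 8, 9] -> counters=[0,0,0,1,0,0,2,0,3,3]
Step 12: delete fw at [6, 8, 9] -> counters=[0,0,0,1,0,0,1,0,2,2]
Step 13: insert ka at [3, 4, 7] -> counters=[0,0,0,2,1,0,1,1,2,2]
Step 14: insert fw at [6, 8, 9] -> counters=[0,0,0,2,1,0,2,1,3,3]
Final counters=[0,0,0,2,1,0,2,1,3,3] -> counters[6]=2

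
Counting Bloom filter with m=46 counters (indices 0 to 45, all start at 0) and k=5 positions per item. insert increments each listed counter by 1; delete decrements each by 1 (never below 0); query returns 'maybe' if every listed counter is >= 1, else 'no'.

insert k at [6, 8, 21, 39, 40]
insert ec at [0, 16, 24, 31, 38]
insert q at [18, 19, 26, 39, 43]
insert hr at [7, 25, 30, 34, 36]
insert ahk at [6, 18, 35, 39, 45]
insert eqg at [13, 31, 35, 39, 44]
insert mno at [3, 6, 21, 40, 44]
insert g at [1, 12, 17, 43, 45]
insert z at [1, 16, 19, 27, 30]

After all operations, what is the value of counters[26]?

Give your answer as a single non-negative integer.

Step 1: insert k at [6, 8, 21, 39, 40] -> counters=[0,0,0,0,0,0,1,0,1,0,0,0,0,0,0,0,0,0,0,0,0,1,0,0,0,0,0,0,0,0,0,0,0,0,0,0,0,0,0,1,1,0,0,0,0,0]
Step 2: insert ec at [0, 16, 24, 31, 38] -> counters=[1,0,0,0,0,0,1,0,1,0,0,0,0,0,0,0,1,0,0,0,0,1,0,0,1,0,0,0,0,0,0,1,0,0,0,0,0,0,1,1,1,0,0,0,0,0]
Step 3: insert q at [18, 19, 26, 39, 43] -> counters=[1,0,0,0,0,0,1,0,1,0,0,0,0,0,0,0,1,0,1,1,0,1,0,0,1,0,1,0,0,0,0,1,0,0,0,0,0,0,1,2,1,0,0,1,0,0]
Step 4: insert hr at [7, 25, 30, 34, 36] -> counters=[1,0,0,0,0,0,1,1,1,0,0,0,0,0,0,0,1,0,1,1,0,1,0,0,1,1,1,0,0,0,1,1,0,0,1,0,1,0,1,2,1,0,0,1,0,0]
Step 5: insert ahk at [6, 18, 35, 39, 45] -> counters=[1,0,0,0,0,0,2,1,1,0,0,0,0,0,0,0,1,0,2,1,0,1,0,0,1,1,1,0,0,0,1,1,0,0,1,1,1,0,1,3,1,0,0,1,0,1]
Step 6: insert eqg at [13, 31, 35, 39, 44] -> counters=[1,0,0,0,0,0,2,1,1,0,0,0,0,1,0,0,1,0,2,1,0,1,0,0,1,1,1,0,0,0,1,2,0,0,1,2,1,0,1,4,1,0,0,1,1,1]
Step 7: insert mno at [3, 6, 21, 40, 44] -> counters=[1,0,0,1,0,0,3,1,1,0,0,0,0,1,0,0,1,0,2,1,0,2,0,0,1,1,1,0,0,0,1,2,0,0,1,2,1,0,1,4,2,0,0,1,2,1]
Step 8: insert g at [1, 12, 17, 43, 45] -> counters=[1,1,0,1,0,0,3,1,1,0,0,0,1,1,0,0,1,1,2,1,0,2,0,0,1,1,1,0,0,0,1,2,0,0,1,2,1,0,1,4,2,0,0,2,2,2]
Step 9: insert z at [1, 16, 19, 27, 30] -> counters=[1,2,0,1,0,0,3,1,1,0,0,0,1,1,0,0,2,1,2,2,0,2,0,0,1,1,1,1,0,0,2,2,0,0,1,2,1,0,1,4,2,0,0,2,2,2]
Final counters=[1,2,0,1,0,0,3,1,1,0,0,0,1,1,0,0,2,1,2,2,0,2,0,0,1,1,1,1,0,0,2,2,0,0,1,2,1,0,1,4,2,0,0,2,2,2] -> counters[26]=1

Answer: 1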